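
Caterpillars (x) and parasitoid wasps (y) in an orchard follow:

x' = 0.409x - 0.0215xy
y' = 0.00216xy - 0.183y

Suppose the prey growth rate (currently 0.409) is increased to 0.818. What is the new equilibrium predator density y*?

y* ≈ 38

At the interior fixed point, setting dx/dt = 0 with x > 0 fixes y* = (prey growth rate)/(xy coefficient) — independent of the other coefficients.
With the change, y* = 0.818/0.0215 = 38; it rises from 19.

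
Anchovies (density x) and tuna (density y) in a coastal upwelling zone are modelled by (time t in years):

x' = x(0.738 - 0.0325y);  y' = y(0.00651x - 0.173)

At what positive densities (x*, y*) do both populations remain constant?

Set dy/dt = 0 with y > 0: 0.00651x - 0.173 = 0, so x* = 0.173/0.00651 = 26.6.
Set dx/dt = 0 with x > 0: 0.738 - 0.0325y = 0, so y* = 0.738/0.0325 = 22.7.

x* ≈ 26.6, y* ≈ 22.7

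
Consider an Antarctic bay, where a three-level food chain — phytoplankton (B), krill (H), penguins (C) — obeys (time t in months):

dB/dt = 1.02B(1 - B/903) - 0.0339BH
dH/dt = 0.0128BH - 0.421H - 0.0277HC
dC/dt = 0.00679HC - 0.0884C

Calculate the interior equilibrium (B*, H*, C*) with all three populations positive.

B* ≈ 512, H* ≈ 13, C* ≈ 222

From dC/dt = 0: 0.00679H* = 0.0884, so H* = 13.
From dB/dt = 0: 1.02(1 - B*/903) = 0.0339·13, giving B* = 903·(1 - 0.433) = 512.
From dH/dt = 0: 0.0128·512 - 0.421 = 0.0277C*, so C* = 6.14/0.0277 = 222.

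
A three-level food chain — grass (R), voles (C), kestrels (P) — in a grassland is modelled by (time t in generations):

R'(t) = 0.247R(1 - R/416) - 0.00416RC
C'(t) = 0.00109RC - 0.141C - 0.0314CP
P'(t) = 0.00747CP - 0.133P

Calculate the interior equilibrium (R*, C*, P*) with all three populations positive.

From dP/dt = 0: 0.00747C* = 0.133, so C* = 17.8.
From dR/dt = 0: 0.247(1 - R*/416) = 0.00416·17.8, giving R* = 416·(1 - 0.3) = 291.
From dC/dt = 0: 0.00109·291 - 0.141 = 0.0314P*, so P* = 0.176/0.0314 = 5.62.

R* ≈ 291, C* ≈ 17.8, P* ≈ 5.62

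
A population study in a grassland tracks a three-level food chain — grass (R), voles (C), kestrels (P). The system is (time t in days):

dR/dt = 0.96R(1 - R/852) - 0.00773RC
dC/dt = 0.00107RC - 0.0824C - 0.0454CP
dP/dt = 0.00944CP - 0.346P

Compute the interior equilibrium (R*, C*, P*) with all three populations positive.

R* ≈ 601, C* ≈ 36.7, P* ≈ 12.3

From dP/dt = 0: 0.00944C* = 0.346, so C* = 36.7.
From dR/dt = 0: 0.96(1 - R*/852) = 0.00773·36.7, giving R* = 852·(1 - 0.295) = 601.
From dC/dt = 0: 0.00107·601 - 0.0824 = 0.0454P*, so P* = 0.56/0.0454 = 12.3.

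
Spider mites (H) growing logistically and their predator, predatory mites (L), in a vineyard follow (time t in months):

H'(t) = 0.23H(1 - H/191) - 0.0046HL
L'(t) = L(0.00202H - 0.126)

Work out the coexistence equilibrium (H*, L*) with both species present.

H* ≈ 62.4, L* ≈ 33.7

From dL/dt = 0 with L > 0: 0.00202H* = 0.126, so H* = 62.4.
Substitute into dH/dt = 0: 0.23(1 - 62.4/191) = 0.0046L*.
The bracket is 0.673, giving L* = 0.155/0.0046 = 33.7.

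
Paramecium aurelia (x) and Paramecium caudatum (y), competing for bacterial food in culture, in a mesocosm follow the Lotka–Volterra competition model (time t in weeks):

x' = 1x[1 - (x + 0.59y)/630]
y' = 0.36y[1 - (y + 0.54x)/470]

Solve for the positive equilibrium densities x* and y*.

Setting both brackets to zero gives the nullclines x + 0.59y = 630 and 0.54x + y = 470.
Substituting y = 470 - 0.54x into the first: x(1 - 0.59·0.54) = 630 - 0.59·470.
So x* = 353/0.681 = 518, and then y* = 470 - 0.54·518 = 190.

x* ≈ 518, y* ≈ 190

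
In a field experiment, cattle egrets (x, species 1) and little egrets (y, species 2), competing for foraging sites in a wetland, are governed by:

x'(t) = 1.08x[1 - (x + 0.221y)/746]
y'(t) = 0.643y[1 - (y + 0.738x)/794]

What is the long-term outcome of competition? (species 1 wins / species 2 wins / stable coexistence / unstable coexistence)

stable coexistence

Compare the nullcline intercepts: K1/α12 = 746/0.221 = 3380 > K2 = 794; K2/α21 = 794/0.738 = 1080 > K1 = 746.
Since both inequalities hold, each species can invade when rare, so the interior equilibrium is stable.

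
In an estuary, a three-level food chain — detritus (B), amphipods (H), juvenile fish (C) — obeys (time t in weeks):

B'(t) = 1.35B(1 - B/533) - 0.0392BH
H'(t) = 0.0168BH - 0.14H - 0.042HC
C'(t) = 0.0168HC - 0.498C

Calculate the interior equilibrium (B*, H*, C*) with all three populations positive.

From dC/dt = 0: 0.0168H* = 0.498, so H* = 29.6.
From dB/dt = 0: 1.35(1 - B*/533) = 0.0392·29.6, giving B* = 533·(1 - 0.861) = 74.2.
From dH/dt = 0: 0.0168·74.2 - 0.14 = 0.042C*, so C* = 1.11/0.042 = 26.4.

B* ≈ 74.2, H* ≈ 29.6, C* ≈ 26.4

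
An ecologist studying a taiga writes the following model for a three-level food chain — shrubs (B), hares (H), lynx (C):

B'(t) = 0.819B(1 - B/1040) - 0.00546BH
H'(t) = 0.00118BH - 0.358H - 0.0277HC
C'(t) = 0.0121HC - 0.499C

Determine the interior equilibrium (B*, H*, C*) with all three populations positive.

From dC/dt = 0: 0.0121H* = 0.499, so H* = 41.2.
From dB/dt = 0: 0.819(1 - B*/1040) = 0.00546·41.2, giving B* = 1040·(1 - 0.275) = 754.
From dH/dt = 0: 0.00118·754 - 0.358 = 0.0277C*, so C* = 0.532/0.0277 = 19.2.

B* ≈ 754, H* ≈ 41.2, C* ≈ 19.2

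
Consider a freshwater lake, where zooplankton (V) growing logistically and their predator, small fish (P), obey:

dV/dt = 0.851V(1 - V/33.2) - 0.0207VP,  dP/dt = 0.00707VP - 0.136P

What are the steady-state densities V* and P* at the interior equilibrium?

From dP/dt = 0 with P > 0: 0.00707V* = 0.136, so V* = 19.2.
Substitute into dV/dt = 0: 0.851(1 - 19.2/33.2) = 0.0207P*.
The bracket is 0.421, giving P* = 0.358/0.0207 = 17.3.

V* ≈ 19.2, P* ≈ 17.3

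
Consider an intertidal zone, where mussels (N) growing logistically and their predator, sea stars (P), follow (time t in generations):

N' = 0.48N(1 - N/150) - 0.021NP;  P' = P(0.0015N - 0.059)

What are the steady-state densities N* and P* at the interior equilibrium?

N* ≈ 39.3, P* ≈ 16.9

From dP/dt = 0 with P > 0: 0.0015N* = 0.059, so N* = 39.3.
Substitute into dN/dt = 0: 0.48(1 - 39.3/150) = 0.021P*.
The bracket is 0.738, giving P* = 0.354/0.021 = 16.9.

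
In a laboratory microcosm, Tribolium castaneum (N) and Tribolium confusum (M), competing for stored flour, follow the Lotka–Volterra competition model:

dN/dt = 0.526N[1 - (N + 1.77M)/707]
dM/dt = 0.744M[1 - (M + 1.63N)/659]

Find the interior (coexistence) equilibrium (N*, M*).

N* ≈ 244, M* ≈ 262

Setting both brackets to zero gives the nullclines N + 1.77M = 707 and 1.63N + M = 659.
Substituting M = 659 - 1.63N into the first: N(1 - 1.77·1.63) = 707 - 1.77·659.
So N* = -459/-1.89 = 244, and then M* = 659 - 1.63·244 = 262.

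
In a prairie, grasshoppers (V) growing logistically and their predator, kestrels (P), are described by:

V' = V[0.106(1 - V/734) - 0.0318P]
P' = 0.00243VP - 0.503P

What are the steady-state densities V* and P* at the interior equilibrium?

From dP/dt = 0 with P > 0: 0.00243V* = 0.503, so V* = 207.
Substitute into dV/dt = 0: 0.106(1 - 207/734) = 0.0318P*.
The bracket is 0.718, giving P* = 0.0761/0.0318 = 2.39.

V* ≈ 207, P* ≈ 2.39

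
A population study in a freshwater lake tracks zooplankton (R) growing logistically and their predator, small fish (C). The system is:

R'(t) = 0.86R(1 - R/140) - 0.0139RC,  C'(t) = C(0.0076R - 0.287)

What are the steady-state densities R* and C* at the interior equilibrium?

R* ≈ 37.8, C* ≈ 45.2

From dC/dt = 0 with C > 0: 0.0076R* = 0.287, so R* = 37.8.
Substitute into dR/dt = 0: 0.86(1 - 37.8/140) = 0.0139C*.
The bracket is 0.73, giving C* = 0.628/0.0139 = 45.2.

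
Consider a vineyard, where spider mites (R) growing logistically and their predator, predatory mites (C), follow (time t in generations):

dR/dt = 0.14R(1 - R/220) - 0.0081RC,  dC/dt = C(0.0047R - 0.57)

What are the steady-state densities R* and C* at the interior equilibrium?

From dC/dt = 0 with C > 0: 0.0047R* = 0.57, so R* = 121.
Substitute into dR/dt = 0: 0.14(1 - 121/220) = 0.0081C*.
The bracket is 0.449, giving C* = 0.0628/0.0081 = 7.76.

R* ≈ 121, C* ≈ 7.76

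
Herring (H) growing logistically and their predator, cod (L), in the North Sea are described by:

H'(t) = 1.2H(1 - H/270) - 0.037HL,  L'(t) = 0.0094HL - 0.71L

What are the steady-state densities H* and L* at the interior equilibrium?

From dL/dt = 0 with L > 0: 0.0094H* = 0.71, so H* = 75.5.
Substitute into dH/dt = 0: 1.2(1 - 75.5/270) = 0.037L*.
The bracket is 0.72, giving L* = 0.864/0.037 = 23.4.

H* ≈ 75.5, L* ≈ 23.4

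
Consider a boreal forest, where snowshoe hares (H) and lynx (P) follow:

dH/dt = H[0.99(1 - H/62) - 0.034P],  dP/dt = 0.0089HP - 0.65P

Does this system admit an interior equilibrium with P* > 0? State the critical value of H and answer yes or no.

The predator equation gives dP/dt > 0 only when H > 0.65/0.0089 = 73.
Without the predator, H → K = 62. Since 62 < 73, the predator cannot invade.

Threshold H = 73; K < 73, so no, the predator goes extinct.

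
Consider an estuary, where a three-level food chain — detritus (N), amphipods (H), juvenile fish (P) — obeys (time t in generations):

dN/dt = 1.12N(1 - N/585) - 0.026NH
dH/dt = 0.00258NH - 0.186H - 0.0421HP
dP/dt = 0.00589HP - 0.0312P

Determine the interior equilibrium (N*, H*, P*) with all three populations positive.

From dP/dt = 0: 0.00589H* = 0.0312, so H* = 5.3.
From dN/dt = 0: 1.12(1 - N*/585) = 0.026·5.3, giving N* = 585·(1 - 0.123) = 513.
From dH/dt = 0: 0.00258·513 - 0.186 = 0.0421P*, so P* = 1.14/0.0421 = 27.

N* ≈ 513, H* ≈ 5.3, P* ≈ 27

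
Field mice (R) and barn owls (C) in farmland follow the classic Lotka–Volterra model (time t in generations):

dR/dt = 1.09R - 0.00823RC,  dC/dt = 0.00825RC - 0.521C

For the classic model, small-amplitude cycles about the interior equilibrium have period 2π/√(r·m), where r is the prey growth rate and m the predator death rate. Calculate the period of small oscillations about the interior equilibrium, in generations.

Here r = 1.09 and m = 0.521, so r·m = 0.568.
ω = √0.568 = 0.754 per generation, hence T = 2π/ω ≈ 8.34 generations.

T ≈ 8.34 generations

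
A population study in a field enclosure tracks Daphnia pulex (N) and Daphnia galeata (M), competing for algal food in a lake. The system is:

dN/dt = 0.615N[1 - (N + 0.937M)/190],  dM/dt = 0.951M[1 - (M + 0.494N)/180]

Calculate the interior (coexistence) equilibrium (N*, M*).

N* ≈ 39.7, M* ≈ 160

Setting both brackets to zero gives the nullclines N + 0.937M = 190 and 0.494N + M = 180.
Substituting M = 180 - 0.494N into the first: N(1 - 0.937·0.494) = 190 - 0.937·180.
So N* = 21.3/0.537 = 39.7, and then M* = 180 - 0.494·39.7 = 160.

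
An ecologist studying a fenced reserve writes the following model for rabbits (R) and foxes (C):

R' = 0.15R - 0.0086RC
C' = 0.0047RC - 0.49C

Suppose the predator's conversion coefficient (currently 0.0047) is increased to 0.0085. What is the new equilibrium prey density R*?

At the interior fixed point, setting dC/dt = 0 with C > 0 fixes R* = (predator death rate)/(RC coefficient) — independent of the other coefficients.
With the change, R* = 0.49/0.0085 = 57.6; it falls from 104.

R* ≈ 57.6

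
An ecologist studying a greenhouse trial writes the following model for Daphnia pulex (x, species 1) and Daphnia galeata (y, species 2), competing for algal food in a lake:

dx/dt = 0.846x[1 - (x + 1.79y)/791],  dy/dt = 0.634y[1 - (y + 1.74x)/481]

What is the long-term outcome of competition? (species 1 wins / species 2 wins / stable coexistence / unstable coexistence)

unstable coexistence (outcome depends on initial conditions)

Compare the nullcline intercepts: K1/α12 = 791/1.79 = 442 < K2 = 481; K2/α21 = 481/1.74 = 276 < K1 = 791.
Since both are reversed, neither can invade when rare; the interior point is a saddle.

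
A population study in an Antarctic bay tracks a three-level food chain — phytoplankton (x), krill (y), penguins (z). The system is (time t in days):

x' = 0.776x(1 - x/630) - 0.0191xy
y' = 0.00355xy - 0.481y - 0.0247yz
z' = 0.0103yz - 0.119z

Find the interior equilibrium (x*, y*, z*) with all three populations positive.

x* ≈ 451, y* ≈ 11.6, z* ≈ 45.3

From dz/dt = 0: 0.0103y* = 0.119, so y* = 11.6.
From dx/dt = 0: 0.776(1 - x*/630) = 0.0191·11.6, giving x* = 630·(1 - 0.284) = 451.
From dy/dt = 0: 0.00355·451 - 0.481 = 0.0247z*, so z* = 1.12/0.0247 = 45.3.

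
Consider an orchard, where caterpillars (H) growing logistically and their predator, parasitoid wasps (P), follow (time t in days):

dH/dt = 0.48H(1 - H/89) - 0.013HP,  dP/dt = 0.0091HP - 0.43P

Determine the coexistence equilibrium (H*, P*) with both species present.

H* ≈ 47.3, P* ≈ 17.3

From dP/dt = 0 with P > 0: 0.0091H* = 0.43, so H* = 47.3.
Substitute into dH/dt = 0: 0.48(1 - 47.3/89) = 0.013P*.
The bracket is 0.469, giving P* = 0.225/0.013 = 17.3.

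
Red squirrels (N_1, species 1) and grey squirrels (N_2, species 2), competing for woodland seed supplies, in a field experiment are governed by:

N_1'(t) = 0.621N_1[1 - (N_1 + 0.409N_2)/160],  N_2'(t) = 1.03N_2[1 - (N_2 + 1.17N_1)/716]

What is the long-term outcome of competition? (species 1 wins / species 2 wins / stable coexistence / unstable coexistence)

species 2 excludes species 1

Compare the nullcline intercepts: K1/α12 = 160/0.409 = 391 < K2 = 716; K2/α21 = 716/1.17 = 612 > K1 = 160.
Since the inequalities point opposite ways, species 2 can invade but species 1 cannot.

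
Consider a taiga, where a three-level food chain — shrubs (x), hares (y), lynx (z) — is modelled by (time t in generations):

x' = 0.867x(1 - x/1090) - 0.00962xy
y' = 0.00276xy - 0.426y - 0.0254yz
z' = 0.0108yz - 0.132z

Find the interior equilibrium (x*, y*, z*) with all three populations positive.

x* ≈ 942, y* ≈ 12.2, z* ≈ 85.6

From dz/dt = 0: 0.0108y* = 0.132, so y* = 12.2.
From dx/dt = 0: 0.867(1 - x*/1090) = 0.00962·12.2, giving x* = 1090·(1 - 0.136) = 942.
From dy/dt = 0: 0.00276·942 - 0.426 = 0.0254z*, so z* = 2.17/0.0254 = 85.6.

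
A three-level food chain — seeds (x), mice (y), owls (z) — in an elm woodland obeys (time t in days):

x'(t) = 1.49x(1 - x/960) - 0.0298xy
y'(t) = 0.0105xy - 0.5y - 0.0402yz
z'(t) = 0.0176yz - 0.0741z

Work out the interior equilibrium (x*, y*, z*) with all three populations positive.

From dz/dt = 0: 0.0176y* = 0.0741, so y* = 4.21.
From dx/dt = 0: 1.49(1 - x*/960) = 0.0298·4.21, giving x* = 960·(1 - 0.0842) = 879.
From dy/dt = 0: 0.0105·879 - 0.5 = 0.0402z*, so z* = 8.73/0.0402 = 217.

x* ≈ 879, y* ≈ 4.21, z* ≈ 217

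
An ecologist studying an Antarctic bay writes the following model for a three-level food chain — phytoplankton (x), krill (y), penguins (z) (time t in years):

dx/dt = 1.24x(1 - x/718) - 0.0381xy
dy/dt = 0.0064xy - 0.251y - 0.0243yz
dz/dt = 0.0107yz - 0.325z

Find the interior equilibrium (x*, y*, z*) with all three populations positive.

x* ≈ 47.9, y* ≈ 30.4, z* ≈ 2.29

From dz/dt = 0: 0.0107y* = 0.325, so y* = 30.4.
From dx/dt = 0: 1.24(1 - x*/718) = 0.0381·30.4, giving x* = 718·(1 - 0.933) = 47.9.
From dy/dt = 0: 0.0064·47.9 - 0.251 = 0.0243z*, so z* = 0.0557/0.0243 = 2.29.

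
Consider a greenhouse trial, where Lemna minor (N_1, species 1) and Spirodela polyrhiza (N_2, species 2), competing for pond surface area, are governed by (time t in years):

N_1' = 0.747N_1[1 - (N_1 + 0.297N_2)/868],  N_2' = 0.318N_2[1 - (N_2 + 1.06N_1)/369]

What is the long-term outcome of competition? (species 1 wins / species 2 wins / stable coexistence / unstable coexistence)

species 1 excludes species 2

Compare the nullcline intercepts: K1/α12 = 868/0.297 = 2920 > K2 = 369; K2/α21 = 369/1.06 = 348 < K1 = 868.
Since the inequalities point opposite ways, species 1 can invade but species 2 cannot.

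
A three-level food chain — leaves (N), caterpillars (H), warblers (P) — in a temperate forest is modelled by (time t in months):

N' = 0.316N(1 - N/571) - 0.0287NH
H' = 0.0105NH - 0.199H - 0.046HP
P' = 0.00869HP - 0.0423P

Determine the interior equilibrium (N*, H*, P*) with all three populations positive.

From dP/dt = 0: 0.00869H* = 0.0423, so H* = 4.87.
From dN/dt = 0: 0.316(1 - N*/571) = 0.0287·4.87, giving N* = 571·(1 - 0.442) = 319.
From dH/dt = 0: 0.0105·319 - 0.199 = 0.046P*, so P* = 3.15/0.046 = 68.4.

N* ≈ 319, H* ≈ 4.87, P* ≈ 68.4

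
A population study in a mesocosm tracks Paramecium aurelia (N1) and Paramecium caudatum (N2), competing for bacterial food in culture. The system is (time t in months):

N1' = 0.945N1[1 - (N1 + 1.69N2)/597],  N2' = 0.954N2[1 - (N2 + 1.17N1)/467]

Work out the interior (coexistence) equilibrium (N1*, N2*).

Setting both brackets to zero gives the nullclines N1 + 1.69N2 = 597 and 1.17N1 + N2 = 467.
Substituting N2 = 467 - 1.17N1 into the first: N1(1 - 1.69·1.17) = 597 - 1.69·467.
So N1* = -192/-0.977 = 197, and then N2* = 467 - 1.17·197 = 237.

N1* ≈ 197, N2* ≈ 237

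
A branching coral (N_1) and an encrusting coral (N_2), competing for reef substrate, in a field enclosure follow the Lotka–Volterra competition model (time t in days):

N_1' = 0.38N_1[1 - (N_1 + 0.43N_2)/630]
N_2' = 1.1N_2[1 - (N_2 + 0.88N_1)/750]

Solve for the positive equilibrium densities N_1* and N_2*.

Setting both brackets to zero gives the nullclines N_1 + 0.43N_2 = 630 and 0.88N_1 + N_2 = 750.
Substituting N_2 = 750 - 0.88N_1 into the first: N_1(1 - 0.43·0.88) = 630 - 0.43·750.
So N_1* = 308/0.622 = 495, and then N_2* = 750 - 0.88·495 = 315.

N_1* ≈ 495, N_2* ≈ 315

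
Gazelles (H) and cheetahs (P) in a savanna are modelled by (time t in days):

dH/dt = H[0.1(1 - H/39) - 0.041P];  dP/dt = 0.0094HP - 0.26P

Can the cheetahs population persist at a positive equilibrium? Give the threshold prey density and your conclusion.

The predator equation gives dP/dt > 0 only when H > 0.26/0.0094 = 27.7.
Without the predator, H → K = 39. Since 39 > 27.7, the predator can invade and persist.

Threshold H = 27.7; K > 27.7, so yes, the predator persists.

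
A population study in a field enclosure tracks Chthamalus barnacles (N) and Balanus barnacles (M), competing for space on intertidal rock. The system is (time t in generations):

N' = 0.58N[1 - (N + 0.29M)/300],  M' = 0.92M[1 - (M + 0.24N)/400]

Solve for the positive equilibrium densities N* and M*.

Setting both brackets to zero gives the nullclines N + 0.29M = 300 and 0.24N + M = 400.
Substituting M = 400 - 0.24N into the first: N(1 - 0.29·0.24) = 300 - 0.29·400.
So N* = 184/0.93 = 198, and then M* = 400 - 0.24·198 = 353.

N* ≈ 198, M* ≈ 353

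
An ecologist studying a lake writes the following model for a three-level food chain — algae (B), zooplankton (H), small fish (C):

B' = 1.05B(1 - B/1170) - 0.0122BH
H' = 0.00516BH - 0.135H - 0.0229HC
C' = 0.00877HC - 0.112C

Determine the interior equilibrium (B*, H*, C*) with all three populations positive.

From dC/dt = 0: 0.00877H* = 0.112, so H* = 12.8.
From dB/dt = 0: 1.05(1 - B*/1170) = 0.0122·12.8, giving B* = 1170·(1 - 0.148) = 996.
From dH/dt = 0: 0.00516·996 - 0.135 = 0.0229C*, so C* = 5.01/0.0229 = 219.

B* ≈ 996, H* ≈ 12.8, C* ≈ 219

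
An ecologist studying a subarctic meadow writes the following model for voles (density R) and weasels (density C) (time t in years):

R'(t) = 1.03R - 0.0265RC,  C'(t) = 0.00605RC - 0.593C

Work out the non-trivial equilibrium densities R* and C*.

R* ≈ 98, C* ≈ 38.9

Set dC/dt = 0 with C > 0: 0.00605R - 0.593 = 0, so R* = 0.593/0.00605 = 98.
Set dR/dt = 0 with R > 0: 1.03 - 0.0265C = 0, so C* = 1.03/0.0265 = 38.9.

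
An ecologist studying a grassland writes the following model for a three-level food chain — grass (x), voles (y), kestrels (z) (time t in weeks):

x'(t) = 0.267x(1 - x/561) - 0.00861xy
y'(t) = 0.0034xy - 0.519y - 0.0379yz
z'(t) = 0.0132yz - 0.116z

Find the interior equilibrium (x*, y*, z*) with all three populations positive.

From dz/dt = 0: 0.0132y* = 0.116, so y* = 8.79.
From dx/dt = 0: 0.267(1 - x*/561) = 0.00861·8.79, giving x* = 561·(1 - 0.283) = 402.
From dy/dt = 0: 0.0034·402 - 0.519 = 0.0379z*, so z* = 0.848/0.0379 = 22.4.

x* ≈ 402, y* ≈ 8.79, z* ≈ 22.4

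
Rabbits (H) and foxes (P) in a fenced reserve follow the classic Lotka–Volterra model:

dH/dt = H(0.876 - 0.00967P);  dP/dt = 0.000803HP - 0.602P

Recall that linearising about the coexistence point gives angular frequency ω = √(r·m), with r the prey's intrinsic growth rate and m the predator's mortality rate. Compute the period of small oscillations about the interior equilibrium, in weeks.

T ≈ 8.65 weeks

Here r = 0.876 and m = 0.602, so r·m = 0.527.
ω = √0.527 = 0.726 per week, hence T = 2π/ω ≈ 8.65 weeks.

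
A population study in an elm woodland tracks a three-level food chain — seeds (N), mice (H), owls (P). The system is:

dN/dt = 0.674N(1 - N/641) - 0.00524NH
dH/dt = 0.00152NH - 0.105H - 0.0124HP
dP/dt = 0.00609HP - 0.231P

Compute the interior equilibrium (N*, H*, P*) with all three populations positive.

From dP/dt = 0: 0.00609H* = 0.231, so H* = 37.9.
From dN/dt = 0: 0.674(1 - N*/641) = 0.00524·37.9, giving N* = 641·(1 - 0.295) = 452.
From dH/dt = 0: 0.00152·452 - 0.105 = 0.0124P*, so P* = 0.582/0.0124 = 46.9.

N* ≈ 452, H* ≈ 37.9, P* ≈ 46.9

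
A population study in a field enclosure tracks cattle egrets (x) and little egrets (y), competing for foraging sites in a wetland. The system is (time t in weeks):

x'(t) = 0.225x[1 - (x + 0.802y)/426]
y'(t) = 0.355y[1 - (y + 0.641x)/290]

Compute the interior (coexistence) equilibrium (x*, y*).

x* ≈ 398, y* ≈ 34.8

Setting both brackets to zero gives the nullclines x + 0.802y = 426 and 0.641x + y = 290.
Substituting y = 290 - 0.641x into the first: x(1 - 0.802·0.641) = 426 - 0.802·290.
So x* = 193/0.486 = 398, and then y* = 290 - 0.641·398 = 34.8.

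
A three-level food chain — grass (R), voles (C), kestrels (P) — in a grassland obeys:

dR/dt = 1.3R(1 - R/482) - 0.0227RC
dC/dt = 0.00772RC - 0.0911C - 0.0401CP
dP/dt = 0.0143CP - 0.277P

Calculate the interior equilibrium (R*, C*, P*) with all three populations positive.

From dP/dt = 0: 0.0143C* = 0.277, so C* = 19.4.
From dR/dt = 0: 1.3(1 - R*/482) = 0.0227·19.4, giving R* = 482·(1 - 0.338) = 319.
From dC/dt = 0: 0.00772·319 - 0.0911 = 0.0401P*, so P* = 2.37/0.0401 = 59.1.

R* ≈ 319, C* ≈ 19.4, P* ≈ 59.1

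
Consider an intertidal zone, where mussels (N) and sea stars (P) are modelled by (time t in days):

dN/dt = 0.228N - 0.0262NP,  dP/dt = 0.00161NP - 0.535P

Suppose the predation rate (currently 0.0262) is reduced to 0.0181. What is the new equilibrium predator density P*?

At the interior fixed point, setting dN/dt = 0 with N > 0 fixes P* = (prey growth rate)/(NP coefficient) — independent of the other coefficients.
With the change, P* = 0.228/0.0181 = 12.6; it rises from 8.7.

P* ≈ 12.6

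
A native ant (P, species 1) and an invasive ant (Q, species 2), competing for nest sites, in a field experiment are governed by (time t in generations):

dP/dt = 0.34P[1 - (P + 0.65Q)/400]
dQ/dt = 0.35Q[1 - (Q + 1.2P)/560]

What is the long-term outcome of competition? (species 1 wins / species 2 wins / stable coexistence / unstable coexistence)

Compare the nullcline intercepts: K1/α12 = 400/0.65 = 615 > K2 = 560; K2/α21 = 560/1.2 = 467 > K1 = 400.
Since both inequalities hold, each species can invade when rare, so the interior equilibrium is stable.

stable coexistence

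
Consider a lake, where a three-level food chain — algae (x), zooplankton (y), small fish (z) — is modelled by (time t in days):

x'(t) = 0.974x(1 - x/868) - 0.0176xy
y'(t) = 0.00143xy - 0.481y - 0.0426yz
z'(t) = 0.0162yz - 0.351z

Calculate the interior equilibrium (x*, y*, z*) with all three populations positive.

From dz/dt = 0: 0.0162y* = 0.351, so y* = 21.7.
From dx/dt = 0: 0.974(1 - x*/868) = 0.0176·21.7, giving x* = 868·(1 - 0.392) = 528.
From dy/dt = 0: 0.00143·528 - 0.481 = 0.0426z*, so z* = 0.274/0.0426 = 6.44.

x* ≈ 528, y* ≈ 21.7, z* ≈ 6.44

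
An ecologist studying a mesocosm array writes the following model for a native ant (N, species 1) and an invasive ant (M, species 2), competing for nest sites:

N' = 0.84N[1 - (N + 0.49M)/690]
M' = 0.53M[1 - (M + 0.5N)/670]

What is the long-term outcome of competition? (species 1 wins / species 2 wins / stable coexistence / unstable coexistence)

stable coexistence

Compare the nullcline intercepts: K1/α12 = 690/0.49 = 1410 > K2 = 670; K2/α21 = 670/0.5 = 1340 > K1 = 690.
Since both inequalities hold, each species can invade when rare, so the interior equilibrium is stable.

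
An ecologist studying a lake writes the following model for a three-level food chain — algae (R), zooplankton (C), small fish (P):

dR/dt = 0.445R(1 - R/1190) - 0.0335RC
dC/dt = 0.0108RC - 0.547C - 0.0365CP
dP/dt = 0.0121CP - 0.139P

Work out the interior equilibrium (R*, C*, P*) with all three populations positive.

From dP/dt = 0: 0.0121C* = 0.139, so C* = 11.5.
From dR/dt = 0: 0.445(1 - R*/1190) = 0.0335·11.5, giving R* = 1190·(1 - 0.865) = 161.
From dC/dt = 0: 0.0108·161 - 0.547 = 0.0365P*, so P* = 1.19/0.0365 = 32.6.

R* ≈ 161, C* ≈ 11.5, P* ≈ 32.6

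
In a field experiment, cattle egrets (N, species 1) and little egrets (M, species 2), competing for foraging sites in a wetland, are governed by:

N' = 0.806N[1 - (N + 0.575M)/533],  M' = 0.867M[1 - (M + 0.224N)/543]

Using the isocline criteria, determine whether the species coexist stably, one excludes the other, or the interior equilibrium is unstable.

stable coexistence

Compare the nullcline intercepts: K1/α12 = 533/0.575 = 927 > K2 = 543; K2/α21 = 543/0.224 = 2420 > K1 = 533.
Since both inequalities hold, each species can invade when rare, so the interior equilibrium is stable.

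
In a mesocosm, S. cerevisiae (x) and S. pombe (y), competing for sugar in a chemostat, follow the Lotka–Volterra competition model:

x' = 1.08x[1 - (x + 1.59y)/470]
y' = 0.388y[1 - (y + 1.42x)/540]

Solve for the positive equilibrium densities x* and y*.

x* ≈ 309, y* ≈ 101

Setting both brackets to zero gives the nullclines x + 1.59y = 470 and 1.42x + y = 540.
Substituting y = 540 - 1.42x into the first: x(1 - 1.59·1.42) = 470 - 1.59·540.
So x* = -389/-1.26 = 309, and then y* = 540 - 1.42·309 = 101.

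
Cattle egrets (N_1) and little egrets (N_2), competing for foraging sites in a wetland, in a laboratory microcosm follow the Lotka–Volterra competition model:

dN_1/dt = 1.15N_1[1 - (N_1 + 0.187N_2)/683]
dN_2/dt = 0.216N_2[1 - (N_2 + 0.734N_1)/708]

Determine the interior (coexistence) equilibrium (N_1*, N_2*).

N_1* ≈ 638, N_2* ≈ 240

Setting both brackets to zero gives the nullclines N_1 + 0.187N_2 = 683 and 0.734N_1 + N_2 = 708.
Substituting N_2 = 708 - 0.734N_1 into the first: N_1(1 - 0.187·0.734) = 683 - 0.187·708.
So N_1* = 551/0.863 = 638, and then N_2* = 708 - 0.734·638 = 240.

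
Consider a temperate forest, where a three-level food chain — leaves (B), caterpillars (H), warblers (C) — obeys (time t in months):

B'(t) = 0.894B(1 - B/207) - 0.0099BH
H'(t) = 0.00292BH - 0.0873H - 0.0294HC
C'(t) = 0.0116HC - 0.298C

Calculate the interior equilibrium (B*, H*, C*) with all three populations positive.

From dC/dt = 0: 0.0116H* = 0.298, so H* = 25.7.
From dB/dt = 0: 0.894(1 - B*/207) = 0.0099·25.7, giving B* = 207·(1 - 0.284) = 148.
From dH/dt = 0: 0.00292·148 - 0.0873 = 0.0294C*, so C* = 0.345/0.0294 = 11.7.

B* ≈ 148, H* ≈ 25.7, C* ≈ 11.7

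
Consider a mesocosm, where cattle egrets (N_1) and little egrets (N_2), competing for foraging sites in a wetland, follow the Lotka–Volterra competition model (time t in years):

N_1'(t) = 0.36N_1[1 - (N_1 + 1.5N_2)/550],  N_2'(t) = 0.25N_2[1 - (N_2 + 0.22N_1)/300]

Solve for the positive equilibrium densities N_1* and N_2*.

Setting both brackets to zero gives the nullclines N_1 + 1.5N_2 = 550 and 0.22N_1 + N_2 = 300.
Substituting N_2 = 300 - 0.22N_1 into the first: N_1(1 - 1.5·0.22) = 550 - 1.5·300.
So N_1* = 100/0.67 = 149, and then N_2* = 300 - 0.22·149 = 267.

N_1* ≈ 149, N_2* ≈ 267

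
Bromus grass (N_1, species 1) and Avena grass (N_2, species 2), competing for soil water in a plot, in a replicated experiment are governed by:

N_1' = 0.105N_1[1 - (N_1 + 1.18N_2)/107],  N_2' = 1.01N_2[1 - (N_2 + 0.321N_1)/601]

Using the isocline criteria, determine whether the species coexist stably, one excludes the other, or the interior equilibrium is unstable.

Compare the nullcline intercepts: K1/α12 = 107/1.18 = 90.7 < K2 = 601; K2/α21 = 601/0.321 = 1870 > K1 = 107.
Since the inequalities point opposite ways, species 2 can invade but species 1 cannot.

species 2 excludes species 1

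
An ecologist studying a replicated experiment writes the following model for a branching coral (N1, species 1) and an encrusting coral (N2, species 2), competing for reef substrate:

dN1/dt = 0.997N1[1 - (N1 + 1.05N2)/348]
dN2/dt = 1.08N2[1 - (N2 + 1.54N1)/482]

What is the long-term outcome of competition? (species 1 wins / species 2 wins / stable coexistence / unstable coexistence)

unstable coexistence (outcome depends on initial conditions)

Compare the nullcline intercepts: K1/α12 = 348/1.05 = 331 < K2 = 482; K2/α21 = 482/1.54 = 313 < K1 = 348.
Since both are reversed, neither can invade when rare; the interior point is a saddle.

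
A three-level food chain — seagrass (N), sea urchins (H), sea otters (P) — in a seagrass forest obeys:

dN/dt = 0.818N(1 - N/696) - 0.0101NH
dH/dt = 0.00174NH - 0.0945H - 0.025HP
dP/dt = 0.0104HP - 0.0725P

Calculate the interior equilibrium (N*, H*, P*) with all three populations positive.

N* ≈ 636, H* ≈ 6.97, P* ≈ 40.5

From dP/dt = 0: 0.0104H* = 0.0725, so H* = 6.97.
From dN/dt = 0: 0.818(1 - N*/696) = 0.0101·6.97, giving N* = 696·(1 - 0.0861) = 636.
From dH/dt = 0: 0.00174·636 - 0.0945 = 0.025P*, so P* = 1.01/0.025 = 40.5.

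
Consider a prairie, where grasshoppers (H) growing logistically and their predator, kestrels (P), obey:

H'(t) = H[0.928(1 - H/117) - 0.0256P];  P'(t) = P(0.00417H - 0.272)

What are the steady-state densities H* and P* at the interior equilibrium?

From dP/dt = 0 with P > 0: 0.00417H* = 0.272, so H* = 65.2.
Substitute into dH/dt = 0: 0.928(1 - 65.2/117) = 0.0256P*.
The bracket is 0.442, giving P* = 0.411/0.0256 = 16.

H* ≈ 65.2, P* ≈ 16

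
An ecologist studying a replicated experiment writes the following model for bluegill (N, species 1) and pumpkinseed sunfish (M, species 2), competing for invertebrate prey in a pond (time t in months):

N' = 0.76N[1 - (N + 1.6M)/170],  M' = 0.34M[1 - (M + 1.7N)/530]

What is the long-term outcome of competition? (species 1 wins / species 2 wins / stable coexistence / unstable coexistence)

species 2 excludes species 1

Compare the nullcline intercepts: K1/α12 = 170/1.6 = 106 < K2 = 530; K2/α21 = 530/1.7 = 312 > K1 = 170.
Since the inequalities point opposite ways, species 2 can invade but species 1 cannot.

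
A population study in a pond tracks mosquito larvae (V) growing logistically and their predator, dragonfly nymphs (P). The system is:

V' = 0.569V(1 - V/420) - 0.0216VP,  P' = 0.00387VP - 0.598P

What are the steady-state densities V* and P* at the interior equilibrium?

V* ≈ 155, P* ≈ 16.7

From dP/dt = 0 with P > 0: 0.00387V* = 0.598, so V* = 155.
Substitute into dV/dt = 0: 0.569(1 - 155/420) = 0.0216P*.
The bracket is 0.632, giving P* = 0.36/0.0216 = 16.7.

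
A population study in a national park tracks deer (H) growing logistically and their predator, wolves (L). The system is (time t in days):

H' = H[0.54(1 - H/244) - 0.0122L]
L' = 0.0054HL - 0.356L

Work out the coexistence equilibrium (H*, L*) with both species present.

H* ≈ 65.9, L* ≈ 32.3

From dL/dt = 0 with L > 0: 0.0054H* = 0.356, so H* = 65.9.
Substitute into dH/dt = 0: 0.54(1 - 65.9/244) = 0.0122L*.
The bracket is 0.73, giving L* = 0.394/0.0122 = 32.3.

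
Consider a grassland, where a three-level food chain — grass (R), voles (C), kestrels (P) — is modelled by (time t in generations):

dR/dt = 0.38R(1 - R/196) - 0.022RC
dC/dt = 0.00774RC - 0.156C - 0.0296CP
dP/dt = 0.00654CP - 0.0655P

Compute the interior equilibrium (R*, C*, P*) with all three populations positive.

From dP/dt = 0: 0.00654C* = 0.0655, so C* = 10.
From dR/dt = 0: 0.38(1 - R*/196) = 0.022·10, giving R* = 196·(1 - 0.58) = 82.4.
From dC/dt = 0: 0.00774·82.4 - 0.156 = 0.0296P*, so P* = 0.481/0.0296 = 16.3.

R* ≈ 82.4, C* ≈ 10, P* ≈ 16.3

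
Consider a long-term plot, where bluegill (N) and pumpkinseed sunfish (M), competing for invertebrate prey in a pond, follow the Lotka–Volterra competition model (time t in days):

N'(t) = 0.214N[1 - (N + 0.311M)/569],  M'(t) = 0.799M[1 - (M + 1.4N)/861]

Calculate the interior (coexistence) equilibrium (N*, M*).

Setting both brackets to zero gives the nullclines N + 0.311M = 569 and 1.4N + M = 861.
Substituting M = 861 - 1.4N into the first: N(1 - 0.311·1.4) = 569 - 0.311·861.
So N* = 301/0.565 = 534, and then M* = 861 - 1.4·534 = 114.

N* ≈ 534, M* ≈ 114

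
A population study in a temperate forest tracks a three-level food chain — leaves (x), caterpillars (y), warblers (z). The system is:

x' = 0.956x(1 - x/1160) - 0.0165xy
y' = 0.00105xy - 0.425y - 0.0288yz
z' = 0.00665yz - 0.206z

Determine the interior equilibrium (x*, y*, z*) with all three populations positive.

x* ≈ 540, y* ≈ 31, z* ≈ 4.92

From dz/dt = 0: 0.00665y* = 0.206, so y* = 31.
From dx/dt = 0: 0.956(1 - x*/1160) = 0.0165·31, giving x* = 1160·(1 - 0.535) = 540.
From dy/dt = 0: 0.00105·540 - 0.425 = 0.0288z*, so z* = 0.142/0.0288 = 4.92.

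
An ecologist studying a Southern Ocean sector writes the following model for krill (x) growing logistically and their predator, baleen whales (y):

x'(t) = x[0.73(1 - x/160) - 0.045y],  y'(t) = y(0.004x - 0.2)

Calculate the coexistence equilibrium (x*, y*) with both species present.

From dy/dt = 0 with y > 0: 0.004x* = 0.2, so x* = 50.
Substitute into dx/dt = 0: 0.73(1 - 50/160) = 0.045y*.
The bracket is 0.688, giving y* = 0.502/0.045 = 11.2.

x* ≈ 50, y* ≈ 11.2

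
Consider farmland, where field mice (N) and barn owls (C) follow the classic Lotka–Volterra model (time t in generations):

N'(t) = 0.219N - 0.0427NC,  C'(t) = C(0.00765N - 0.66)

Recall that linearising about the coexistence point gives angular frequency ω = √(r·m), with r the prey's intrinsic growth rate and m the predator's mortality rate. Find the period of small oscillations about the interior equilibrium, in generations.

Here r = 0.219 and m = 0.66, so r·m = 0.145.
ω = √0.145 = 0.38 per generation, hence T = 2π/ω ≈ 16.5 generations.

T ≈ 16.5 generations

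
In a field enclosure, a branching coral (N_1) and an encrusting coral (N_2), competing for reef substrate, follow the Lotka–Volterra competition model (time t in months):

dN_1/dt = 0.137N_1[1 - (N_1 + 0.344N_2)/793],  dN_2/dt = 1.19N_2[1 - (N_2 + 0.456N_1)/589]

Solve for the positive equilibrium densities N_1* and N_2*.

N_1* ≈ 700, N_2* ≈ 270

Setting both brackets to zero gives the nullclines N_1 + 0.344N_2 = 793 and 0.456N_1 + N_2 = 589.
Substituting N_2 = 589 - 0.456N_1 into the first: N_1(1 - 0.344·0.456) = 793 - 0.344·589.
So N_1* = 590/0.843 = 700, and then N_2* = 589 - 0.456·700 = 270.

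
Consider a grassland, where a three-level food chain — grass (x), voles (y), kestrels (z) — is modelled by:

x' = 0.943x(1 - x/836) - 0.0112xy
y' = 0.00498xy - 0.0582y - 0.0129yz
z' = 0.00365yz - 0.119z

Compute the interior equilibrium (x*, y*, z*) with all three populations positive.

x* ≈ 512, y* ≈ 32.6, z* ≈ 193

From dz/dt = 0: 0.00365y* = 0.119, so y* = 32.6.
From dx/dt = 0: 0.943(1 - x*/836) = 0.0112·32.6, giving x* = 836·(1 - 0.387) = 512.
From dy/dt = 0: 0.00498·512 - 0.0582 = 0.0129z*, so z* = 2.49/0.0129 = 193.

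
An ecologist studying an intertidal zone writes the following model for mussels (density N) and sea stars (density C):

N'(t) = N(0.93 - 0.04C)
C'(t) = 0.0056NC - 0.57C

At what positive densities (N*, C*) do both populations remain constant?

N* ≈ 102, C* ≈ 23.2

Set dC/dt = 0 with C > 0: 0.0056N - 0.57 = 0, so N* = 0.57/0.0056 = 102.
Set dN/dt = 0 with N > 0: 0.93 - 0.04C = 0, so C* = 0.93/0.04 = 23.2.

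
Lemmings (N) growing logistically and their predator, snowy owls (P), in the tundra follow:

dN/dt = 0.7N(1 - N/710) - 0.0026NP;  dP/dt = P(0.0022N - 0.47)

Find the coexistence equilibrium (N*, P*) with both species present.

N* ≈ 214, P* ≈ 188

From dP/dt = 0 with P > 0: 0.0022N* = 0.47, so N* = 214.
Substitute into dN/dt = 0: 0.7(1 - 214/710) = 0.0026P*.
The bracket is 0.699, giving P* = 0.489/0.0026 = 188.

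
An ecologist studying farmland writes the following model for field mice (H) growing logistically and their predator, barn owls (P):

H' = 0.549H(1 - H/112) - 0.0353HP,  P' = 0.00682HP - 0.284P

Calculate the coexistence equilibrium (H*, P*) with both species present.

H* ≈ 41.6, P* ≈ 9.77

From dP/dt = 0 with P > 0: 0.00682H* = 0.284, so H* = 41.6.
Substitute into dH/dt = 0: 0.549(1 - 41.6/112) = 0.0353P*.
The bracket is 0.628, giving P* = 0.345/0.0353 = 9.77.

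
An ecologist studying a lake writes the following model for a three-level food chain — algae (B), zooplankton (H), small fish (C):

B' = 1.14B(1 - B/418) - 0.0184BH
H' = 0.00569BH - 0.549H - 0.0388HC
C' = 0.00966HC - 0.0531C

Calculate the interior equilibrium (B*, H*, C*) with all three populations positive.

B* ≈ 381, H* ≈ 5.5, C* ≈ 41.7

From dC/dt = 0: 0.00966H* = 0.0531, so H* = 5.5.
From dB/dt = 0: 1.14(1 - B*/418) = 0.0184·5.5, giving B* = 418·(1 - 0.0887) = 381.
From dH/dt = 0: 0.00569·381 - 0.549 = 0.0388C*, so C* = 1.62/0.0388 = 41.7.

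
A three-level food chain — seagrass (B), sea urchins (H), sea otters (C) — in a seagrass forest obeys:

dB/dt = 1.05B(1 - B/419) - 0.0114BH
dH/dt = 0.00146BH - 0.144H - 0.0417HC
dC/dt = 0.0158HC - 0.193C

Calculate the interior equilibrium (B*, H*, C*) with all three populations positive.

B* ≈ 363, H* ≈ 12.2, C* ≈ 9.27

From dC/dt = 0: 0.0158H* = 0.193, so H* = 12.2.
From dB/dt = 0: 1.05(1 - B*/419) = 0.0114·12.2, giving B* = 419·(1 - 0.133) = 363.
From dH/dt = 0: 0.00146·363 - 0.144 = 0.0417C*, so C* = 0.387/0.0417 = 9.27.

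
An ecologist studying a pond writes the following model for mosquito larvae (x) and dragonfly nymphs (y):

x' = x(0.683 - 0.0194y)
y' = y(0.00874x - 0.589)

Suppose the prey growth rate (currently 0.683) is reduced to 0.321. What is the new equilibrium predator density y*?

y* ≈ 16.5

At the interior fixed point, setting dx/dt = 0 with x > 0 fixes y* = (prey growth rate)/(xy coefficient) — independent of the other coefficients.
With the change, y* = 0.321/0.0194 = 16.5; it falls from 35.2.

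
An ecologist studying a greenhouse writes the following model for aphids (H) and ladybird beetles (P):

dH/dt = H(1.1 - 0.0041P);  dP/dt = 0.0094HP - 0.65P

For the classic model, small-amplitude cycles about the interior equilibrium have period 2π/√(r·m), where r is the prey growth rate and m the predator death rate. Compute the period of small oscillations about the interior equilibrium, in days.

T ≈ 7.43 days

Here r = 1.1 and m = 0.65, so r·m = 0.715.
ω = √0.715 = 0.846 per day, hence T = 2π/ω ≈ 7.43 days.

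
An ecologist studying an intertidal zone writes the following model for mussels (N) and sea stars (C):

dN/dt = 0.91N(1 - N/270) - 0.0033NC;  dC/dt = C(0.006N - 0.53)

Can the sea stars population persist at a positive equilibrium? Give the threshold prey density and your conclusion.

The predator equation gives dC/dt > 0 only when N > 0.53/0.006 = 88.3.
Without the predator, N → K = 270. Since 270 > 88.3, the predator can invade and persist.

Threshold N = 88.3; K > 88.3, so yes, the predator persists.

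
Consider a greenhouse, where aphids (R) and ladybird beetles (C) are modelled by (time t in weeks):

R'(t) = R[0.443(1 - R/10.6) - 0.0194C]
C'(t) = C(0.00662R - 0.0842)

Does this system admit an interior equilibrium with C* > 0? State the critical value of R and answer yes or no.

Threshold R = 12.7; K < 12.7, so no, the predator goes extinct.

The predator equation gives dC/dt > 0 only when R > 0.0842/0.00662 = 12.7.
Without the predator, R → K = 10.6. Since 10.6 < 12.7, the predator cannot invade.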